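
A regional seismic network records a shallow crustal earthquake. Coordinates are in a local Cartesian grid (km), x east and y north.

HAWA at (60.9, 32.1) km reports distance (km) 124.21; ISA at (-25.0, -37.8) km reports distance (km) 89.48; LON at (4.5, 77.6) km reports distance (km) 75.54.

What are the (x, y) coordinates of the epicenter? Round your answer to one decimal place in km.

Circle about each station: (x − 60.9)² + (y − 32.1)² = 124.21²; (x + 25.0)² + (y + 37.8)² = 89.48²; (x − 4.5)² + (y − 77.6)² = 75.54².
Subtracting pairs of circle equations eliminates x²+y² and gives linear equations (the radical axes):
-171.8 x − 139.8 y = 4736.07
-112.8 x + 91.0 y = 11024.62
Solving the 2×2 system: x ≈ -62.8, y ≈ 43.3 km.
Check against HAWA (with the unrounded x, y): √((x − 60.9)²+(y − 32.1)²) = 124.21 ≈ 124.21 km. ✓

(-62.8, 43.3)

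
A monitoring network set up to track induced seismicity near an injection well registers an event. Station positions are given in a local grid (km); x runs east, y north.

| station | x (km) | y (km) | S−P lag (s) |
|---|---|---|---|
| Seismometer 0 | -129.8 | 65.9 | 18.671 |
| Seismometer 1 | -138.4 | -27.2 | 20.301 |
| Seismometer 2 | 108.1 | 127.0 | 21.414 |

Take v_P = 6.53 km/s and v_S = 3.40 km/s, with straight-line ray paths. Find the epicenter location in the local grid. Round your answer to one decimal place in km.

Distance from S−P lag: d = Δt · v_P v_S / (v_P − v_S) = Δt · (6.53·3.40)/(6.53−3.40) ≈ 7.0933·Δt.
So d_Seismometer 0 = 132.44, d_Seismometer 1 = 144.00, d_Seismometer 2 = 151.90 km.
Circle about each station: (x + 129.8)² + (y − 65.9)² = 132.44²; (x + 138.4)² + (y + 27.2)² = 144.00²; (x − 108.1)² + (y − 127.0)² = 151.90².
Subtracting the Seismometer 0 equation from the Seismometer 1 and Seismometer 2 equations removes the quadratic terms:
-17.2 x − 186.2 y = -4492.10
475.8 x + 122.2 y = 1090.50
Solving the 2×2 system: x ≈ -4.0, y ≈ 24.5 km.

(-4.0, 24.5)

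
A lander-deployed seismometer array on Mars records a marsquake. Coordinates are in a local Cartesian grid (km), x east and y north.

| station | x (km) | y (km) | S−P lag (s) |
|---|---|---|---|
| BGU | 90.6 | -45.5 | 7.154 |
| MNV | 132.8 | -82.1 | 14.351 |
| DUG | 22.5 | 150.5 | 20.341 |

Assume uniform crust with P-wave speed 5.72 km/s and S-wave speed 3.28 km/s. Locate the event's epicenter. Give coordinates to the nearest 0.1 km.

Distance from S−P lag: d = Δt · v_P v_S / (v_P − v_S) = Δt · (5.72·3.28)/(5.72−3.28) ≈ 7.6892·Δt.
So d_BGU = 55.01, d_MNV = 110.35, d_DUG = 156.41 km.
Circle about each station: (x − 90.6)² + (y + 45.5)² = 55.01²; (x − 132.8)² + (y + 82.1)² = 110.35²; (x − 22.5)² + (y − 150.5)² = 156.41².
Subtracting pairs of circle equations eliminates x²+y² and gives linear equations (the radical axes):
84.4 x − 73.2 y = 4946.62
-136.2 x + 392.0 y = -8560.10
Solving the 2×2 system: x ≈ 56.8, y ≈ -2.1 km.

x ≈ 56.8 km, y ≈ -2.1 km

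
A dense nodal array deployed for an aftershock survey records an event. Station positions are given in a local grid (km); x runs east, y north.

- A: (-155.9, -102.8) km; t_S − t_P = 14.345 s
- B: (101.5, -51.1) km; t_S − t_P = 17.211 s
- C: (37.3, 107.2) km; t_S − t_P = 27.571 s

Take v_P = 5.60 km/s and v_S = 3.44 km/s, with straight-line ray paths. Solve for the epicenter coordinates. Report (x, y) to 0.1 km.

Distance from S−P lag: d = Δt · v_P v_S / (v_P − v_S) = Δt · (5.60·3.44)/(5.60−3.44) ≈ 8.9185·Δt.
So d_A = 127.94, d_B = 153.50, d_C = 245.89 km.
Circle about each station: (x + 155.9)² + (y + 102.8)² = 127.94²; (x − 101.5)² + (y + 51.1)² = 153.50²; (x − 37.3)² + (y − 107.2)² = 245.89².
Subtracting the A equation from the B and C equations removes the quadratic terms:
514.8 x + 103.4 y = -29152.80
386.4 x + 420.0 y = -66082.77
Solving the 2×2 system: x ≈ -30.7, y ≈ -129.1 km.

(-30.7, -129.1)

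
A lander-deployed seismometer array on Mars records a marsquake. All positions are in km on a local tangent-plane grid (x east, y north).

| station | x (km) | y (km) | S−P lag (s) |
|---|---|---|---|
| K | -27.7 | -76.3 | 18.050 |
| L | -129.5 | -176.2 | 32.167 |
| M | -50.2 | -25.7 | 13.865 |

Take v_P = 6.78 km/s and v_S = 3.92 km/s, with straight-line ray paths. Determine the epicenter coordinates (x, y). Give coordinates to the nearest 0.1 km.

x ≈ 13.5 km, y ≈ 86.3 km

Distance from S−P lag: d = Δt · v_P v_S / (v_P − v_S) = Δt · (6.78·3.92)/(6.78−3.92) ≈ 9.2929·Δt.
So d_K = 167.74, d_L = 298.92, d_M = 128.85 km.
Circle about each station: (x + 27.7)² + (y + 76.3)² = 167.74²; (x + 129.5)² + (y + 176.2)² = 298.92²; (x + 50.2)² + (y + 25.7)² = 128.85².
Subtracting pairs of circle equations eliminates x²+y² and gives linear equations (the radical axes):
-203.6 x − 199.8 y = -19988.75
-45.0 x + 101.2 y = 8125.94
Solving the 2×2 system: x ≈ 13.5, y ≈ 86.3 km.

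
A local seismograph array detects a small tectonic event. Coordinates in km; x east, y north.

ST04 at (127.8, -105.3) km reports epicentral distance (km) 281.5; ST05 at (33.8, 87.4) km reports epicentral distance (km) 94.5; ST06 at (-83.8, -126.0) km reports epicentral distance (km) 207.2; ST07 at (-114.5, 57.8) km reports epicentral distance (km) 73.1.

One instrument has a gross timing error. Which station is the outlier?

Solve using three stations at a time. Using ST04, ST05, ST07 (subtract circle equations pairwise → linear system) gives (x, y) ≈ (-59.0, 105.3).
Distances from that point to each station vs reported:
  ST04: calculated 281.5 vs reported 281.5 → residual 0.0 km
  ST05: calculated 94.5 vs reported 94.5 → residual 0.0 km
  ST06: calculated 232.6 vs reported 207.2 → residual 25.4 km
  ST07: calculated 73.1 vs reported 73.1 → residual 0.0 km
ST04, ST05, ST07 are mutually consistent (residuals ≈ 0); ST06 is off by 25.4 km.

ST06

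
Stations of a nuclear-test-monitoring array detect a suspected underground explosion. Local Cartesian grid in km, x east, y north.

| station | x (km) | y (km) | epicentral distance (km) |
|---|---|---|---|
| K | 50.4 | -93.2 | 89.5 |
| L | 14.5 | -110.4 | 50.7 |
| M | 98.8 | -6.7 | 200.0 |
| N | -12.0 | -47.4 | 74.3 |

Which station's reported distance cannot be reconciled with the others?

Solve using three stations at a time. Using K, L, N (subtract circle equations pairwise → linear system) gives (x, y) ≈ (-35.6, -117.8).
Distances from that point to each station vs reported:
  K: calculated 89.5 vs reported 89.5 → residual 0.0 km
  L: calculated 50.7 vs reported 50.7 → residual 0.0 km
  M: calculated 174.4 vs reported 200.0 → residual 25.6 km
  N: calculated 74.3 vs reported 74.3 → residual 0.0 km
K, L, N are mutually consistent (residuals ≈ 0); M is off by 25.6 km.

M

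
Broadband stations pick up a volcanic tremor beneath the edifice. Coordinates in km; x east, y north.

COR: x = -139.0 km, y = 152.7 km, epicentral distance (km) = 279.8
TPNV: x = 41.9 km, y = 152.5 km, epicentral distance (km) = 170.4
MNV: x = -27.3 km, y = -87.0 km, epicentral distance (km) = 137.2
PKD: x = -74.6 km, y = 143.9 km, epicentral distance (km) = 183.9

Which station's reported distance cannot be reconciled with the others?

Solve using three stations at a time. Using COR, TPNV, MNV (subtract circle equations pairwise → linear system) gives (x, y) ≈ (87.4, -11.7).
Distances from that point to each station vs reported:
  COR: calculated 279.8 vs reported 279.8 → residual 0.0 km
  TPNV: calculated 170.4 vs reported 170.4 → residual 0.0 km
  MNV: calculated 137.2 vs reported 137.2 → residual 0.0 km
  PKD: calculated 224.6 vs reported 183.9 → residual 40.7 km
COR, TPNV, MNV are mutually consistent (residuals ≈ 0); PKD is off by 40.7 km.

PKD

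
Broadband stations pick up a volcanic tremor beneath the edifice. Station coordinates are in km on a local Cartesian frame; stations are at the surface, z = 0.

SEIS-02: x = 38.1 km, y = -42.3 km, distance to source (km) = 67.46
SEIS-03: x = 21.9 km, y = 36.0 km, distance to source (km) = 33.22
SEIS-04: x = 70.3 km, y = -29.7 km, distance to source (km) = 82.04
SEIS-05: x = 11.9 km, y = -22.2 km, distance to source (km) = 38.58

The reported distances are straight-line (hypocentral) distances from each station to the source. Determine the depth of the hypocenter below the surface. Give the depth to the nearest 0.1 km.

depth ≈ 11.9 km

Each station gives a sphere (x−x_i)² + (y−y_i)² + z² = d_i² (stations at z=0).
Subtracting the SEIS-02 sphere from SEIS-03 and SEIS-04: z² cancels, leaving linear equations in x and y:
-32.4 x + 156.6 y = 1981.99
64.4 x + 25.2 y = 403.57
Solving: x ≈ 1.216, y ≈ 12.908 km (keep extra digits for the depth step; rounded: 1.2, 12.9).
Then from the SEIS-02 sphere: z² = 67.46² − (x − 38.1)² − (y + 42.3)² with x = 1.216, y = 12.908, so z ≈ 11.937 ≈ 11.9 km.
Check against SEIS-05 (with the unrounded solution): distance 38.59 ≈ 38.58 km. ✓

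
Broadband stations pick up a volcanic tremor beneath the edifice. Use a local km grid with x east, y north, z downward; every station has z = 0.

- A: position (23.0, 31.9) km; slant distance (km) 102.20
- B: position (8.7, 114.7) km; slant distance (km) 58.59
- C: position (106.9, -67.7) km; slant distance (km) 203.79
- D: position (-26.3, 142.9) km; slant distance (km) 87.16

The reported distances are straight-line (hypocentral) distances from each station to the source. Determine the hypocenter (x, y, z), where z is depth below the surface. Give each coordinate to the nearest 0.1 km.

Each station gives a sphere (x−x_i)² + (y−y_i)² + z² = d_i² (stations at z=0).
Subtracting the A sphere from B and C: z² cancels, leaving linear equations in x and y:
-28.6 x + 165.6 y = 18697.22
167.8 x − 199.2 y = -16621.23
Solving: x ≈ 44.001, y ≈ 120.505 km (keep extra digits for the depth step; rounded: 44.0, 120.5).
Then from the A sphere: z² = 102.20² − (x − 23.0)² − (y − 31.9)² with x = 44.001, y = 120.505, so z ≈ 46.400 ≈ 46.4 km.

x ≈ 44.0 km, y ≈ 120.5 km, depth ≈ 46.4 km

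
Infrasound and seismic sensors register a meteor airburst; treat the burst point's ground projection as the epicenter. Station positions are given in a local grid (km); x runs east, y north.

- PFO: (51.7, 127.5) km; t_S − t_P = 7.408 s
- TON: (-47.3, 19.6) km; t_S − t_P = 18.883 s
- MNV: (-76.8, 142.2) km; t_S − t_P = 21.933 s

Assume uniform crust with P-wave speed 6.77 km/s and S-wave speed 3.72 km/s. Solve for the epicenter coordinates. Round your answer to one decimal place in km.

Distance from S−P lag: d = Δt · v_P v_S / (v_P − v_S) = Δt · (6.77·3.72)/(6.77−3.72) ≈ 8.2572·Δt.
So d_PFO = 61.17, d_TON = 155.92, d_MNV = 181.10 km.
Circle about each station: (x − 51.7)² + (y − 127.5)² = 61.17²; (x + 47.3)² + (y − 19.6)² = 155.92²; (x + 76.8)² + (y − 142.2)² = 181.10².
Subtracting pairs of circle equations eliminates x²+y² and gives linear equations (the radical axes):
-198.0 x − 215.8 y = -36876.97
-257.0 x + 29.4 y = -21865.50
Solving the 2×2 system: x ≈ 94.7, y ≈ 84.0 km.

94.7 km east, 84.0 km north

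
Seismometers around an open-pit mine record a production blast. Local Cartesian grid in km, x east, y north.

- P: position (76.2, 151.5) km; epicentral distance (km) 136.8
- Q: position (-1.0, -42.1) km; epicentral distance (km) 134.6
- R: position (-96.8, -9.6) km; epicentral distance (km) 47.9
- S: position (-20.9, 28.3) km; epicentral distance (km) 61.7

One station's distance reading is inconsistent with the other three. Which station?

R

Solve using three stations at a time. Using P, Q, S (subtract circle equations pairwise → linear system) gives (x, y) ≈ (-43.6, 85.5).
Distances from that point to each station vs reported:
  P: calculated 136.7 vs reported 136.8 → residual 0.1 km
  Q: calculated 134.5 vs reported 134.6 → residual 0.1 km
  R: calculated 109.0 vs reported 47.9 → residual 61.1 km
  S: calculated 61.5 vs reported 61.7 → residual 0.2 km
P, Q, S are mutually consistent (residuals ≈ 0); R is off by 61.1 km.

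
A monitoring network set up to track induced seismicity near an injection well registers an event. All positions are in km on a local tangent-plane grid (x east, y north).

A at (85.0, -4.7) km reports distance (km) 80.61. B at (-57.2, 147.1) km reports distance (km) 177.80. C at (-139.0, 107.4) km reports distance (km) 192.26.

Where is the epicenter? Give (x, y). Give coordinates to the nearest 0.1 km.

Circle about each station: (x − 85.0)² + (y + 4.7)² = 80.61²; (x + 57.2)² + (y − 147.1)² = 177.80²; (x + 139.0)² + (y − 107.4)² = 192.26².
Subtracting the A equation from the B and C equations removes the quadratic terms:
-284.4 x + 303.6 y = -7451.71
-448.0 x + 224.2 y = -6857.27
Solving the 2×2 system: x ≈ 5.7, y ≈ -19.2 km.

(5.7, -19.2)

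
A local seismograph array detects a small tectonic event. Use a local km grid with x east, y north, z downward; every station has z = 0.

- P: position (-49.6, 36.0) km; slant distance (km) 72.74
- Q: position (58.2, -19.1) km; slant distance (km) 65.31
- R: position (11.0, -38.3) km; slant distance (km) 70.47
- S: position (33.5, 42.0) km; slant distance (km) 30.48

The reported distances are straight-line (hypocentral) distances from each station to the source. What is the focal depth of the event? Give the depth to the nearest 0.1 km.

22.8 km

Each station gives a sphere (x−x_i)² + (y−y_i)² + z² = d_i² (stations at z=0).
Subtracting the P sphere from Q and R: z² cancels, leaving linear equations in x and y:
215.6 x − 110.2 y = 1021.60
121.2 x − 148.6 y = -1843.18
Solving: x ≈ 18.999, y ≈ 27.899 km (keep extra digits for the depth step; rounded: 19.0, 27.9).
Then from the P sphere: z² = 72.74² − (x + 49.6)² − (y − 36.0)² with x = 18.999, y = 27.899, so z ≈ 22.796 ≈ 22.8 km.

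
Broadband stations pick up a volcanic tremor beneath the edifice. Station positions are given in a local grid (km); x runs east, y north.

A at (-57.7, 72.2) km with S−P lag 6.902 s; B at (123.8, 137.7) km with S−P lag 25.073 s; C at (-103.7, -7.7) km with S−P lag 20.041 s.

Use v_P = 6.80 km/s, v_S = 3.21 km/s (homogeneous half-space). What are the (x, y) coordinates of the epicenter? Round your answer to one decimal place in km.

(-16.0, 76.9)

Distance from S−P lag: d = Δt · v_P v_S / (v_P − v_S) = Δt · (6.80·3.21)/(6.80−3.21) ≈ 6.0802·Δt.
So d_A = 41.97, d_B = 152.45, d_C = 121.85 km.
Circle about each station: (x + 57.7)² + (y − 72.2)² = 41.97²; (x − 123.8)² + (y − 137.7)² = 152.45²; (x + 103.7)² + (y + 7.7)² = 121.85².
Subtracting the A equation from the B and C equations removes the quadratic terms:
363.0 x + 131.0 y = 4266.08
-92.0 x − 159.8 y = -10815.09
Solving the 2×2 system: x ≈ -16.0, y ≈ 76.9 km.
Check against A (with the unrounded x, y): √((x + 57.7)²+(y − 72.2)²) = 41.97 ≈ 41.97 km. ✓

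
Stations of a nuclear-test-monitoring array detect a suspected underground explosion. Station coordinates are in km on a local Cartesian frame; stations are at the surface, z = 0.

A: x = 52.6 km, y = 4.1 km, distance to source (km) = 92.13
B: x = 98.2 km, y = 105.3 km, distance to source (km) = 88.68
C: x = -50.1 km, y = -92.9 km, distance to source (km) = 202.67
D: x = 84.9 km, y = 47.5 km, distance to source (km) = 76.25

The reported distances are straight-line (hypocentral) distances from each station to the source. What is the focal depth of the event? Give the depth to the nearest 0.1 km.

Each station gives a sphere (x−x_i)² + (y−y_i)² + z² = d_i² (stations at z=0).
Subtracting the A sphere from B and C: z² cancels, leaving linear equations in x and y:
91.2 x + 202.4 y = 18571.55
-205.4 x − 194.0 y = -24230.34
Solving: x ≈ 54.495, y ≈ 67.202 km (keep extra digits for the depth step; rounded: 54.5, 67.2).
Then from the A sphere: z² = 92.13² − (x − 52.6)² − (y − 4.1)² with x = 54.495, y = 67.202, so z ≈ 67.101 ≈ 67.1 km.
Check against D (with the unrounded solution): distance 76.26 ≈ 76.25 km. ✓

67.1 km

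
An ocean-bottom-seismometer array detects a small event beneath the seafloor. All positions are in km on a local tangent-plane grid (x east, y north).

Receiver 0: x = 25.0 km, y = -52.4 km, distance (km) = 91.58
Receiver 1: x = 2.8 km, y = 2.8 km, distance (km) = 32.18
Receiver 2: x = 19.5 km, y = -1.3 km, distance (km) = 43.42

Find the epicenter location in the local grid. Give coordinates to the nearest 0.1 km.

Circle about each station: (x − 25.0)² + (y + 52.4)² = 91.58²; (x − 2.8)² + (y − 2.8)² = 32.18²; (x − 19.5)² + (y + 1.3)² = 43.42².
Subtracting the Receiver 0 equation from the Receiver 1 and Receiver 2 equations removes the quadratic terms:
-44.4 x + 110.4 y = 3996.26
-11.0 x + 102.2 y = 3512.78
Solving the 2×2 system: x ≈ -6.2, y ≈ 33.7 km.
Check against Receiver 0 (with the unrounded x, y): √((x − 25.0)²+(y + 52.4)²) = 91.58 ≈ 91.58 km. ✓

-6.2 km east, 33.7 km north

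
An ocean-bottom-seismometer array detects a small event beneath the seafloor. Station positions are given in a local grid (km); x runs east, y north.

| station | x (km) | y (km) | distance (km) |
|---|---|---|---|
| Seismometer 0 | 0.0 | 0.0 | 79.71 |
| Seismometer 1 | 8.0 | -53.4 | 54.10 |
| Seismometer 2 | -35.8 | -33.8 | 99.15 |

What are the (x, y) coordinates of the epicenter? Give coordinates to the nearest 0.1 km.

(62.0, -50.1)

Circle about each station: x² + y² = 79.71²; (x − 8.0)² + (y + 53.4)² = 54.10²; (x + 35.8)² + (y + 33.8)² = 99.15².
Subtracting pairs of circle equations eliminates x²+y² and gives linear equations (the radical axes):
16.0 x − 106.8 y = 6342.43
-71.6 x − 67.6 y = -1052.96
Solving the 2×2 system: x ≈ 62.0, y ≈ -50.1 km.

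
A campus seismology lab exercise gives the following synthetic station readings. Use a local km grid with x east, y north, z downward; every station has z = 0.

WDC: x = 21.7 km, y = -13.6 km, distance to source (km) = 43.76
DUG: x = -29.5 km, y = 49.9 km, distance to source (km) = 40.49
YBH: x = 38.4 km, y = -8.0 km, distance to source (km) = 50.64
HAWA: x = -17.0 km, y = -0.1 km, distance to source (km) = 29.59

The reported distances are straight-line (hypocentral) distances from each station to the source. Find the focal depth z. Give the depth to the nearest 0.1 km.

Each station gives a sphere (x−x_i)² + (y−y_i)² + z² = d_i² (stations at z=0).
Subtracting the WDC sphere from DUG and YBH: z² cancels, leaving linear equations in x and y:
-102.4 x + 127.0 y = 2979.91
33.4 x + 11.2 y = 233.24
Solving: x ≈ -0.697, y ≈ 22.902 km (keep extra digits for the depth step; rounded: -0.7, 22.9).
Then from the WDC sphere: z² = 43.76² − (x − 21.7)² − (y + 13.6)² with x = -0.697, y = 22.902, so z ≈ 8.995 ≈ 9.0 km.
Check against HAWA (with the unrounded solution): distance 29.59 ≈ 29.59 km. ✓

depth ≈ 9.0 km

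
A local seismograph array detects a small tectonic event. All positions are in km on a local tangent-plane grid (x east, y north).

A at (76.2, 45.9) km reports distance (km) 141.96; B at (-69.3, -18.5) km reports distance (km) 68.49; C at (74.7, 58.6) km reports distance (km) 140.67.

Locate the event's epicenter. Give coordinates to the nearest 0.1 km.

-65.7 km east, 49.9 km north

Circle about each station: (x − 76.2)² + (y − 45.9)² = 141.96²; (x + 69.3)² + (y + 18.5)² = 68.49²; (x − 74.7)² + (y − 58.6)² = 140.67².
Subtracting the A equation from the B and C equations removes the quadratic terms:
-291.0 x − 128.8 y = 12693.25
-3.0 x + 25.4 y = 1465.39
Solving the 2×2 system: x ≈ -65.7, y ≈ 49.9 km.
Check against A (with the unrounded x, y): √((x − 76.2)²+(y − 45.9)²) = 141.98 ≈ 141.96 km. ✓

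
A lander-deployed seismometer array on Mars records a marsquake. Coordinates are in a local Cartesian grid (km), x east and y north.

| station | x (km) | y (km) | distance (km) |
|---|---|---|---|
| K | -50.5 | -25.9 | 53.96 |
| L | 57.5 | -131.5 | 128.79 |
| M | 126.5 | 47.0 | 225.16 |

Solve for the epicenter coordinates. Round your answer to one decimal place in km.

-60.1 km east, -79.0 km north

Circle about each station: (x + 50.5)² + (y + 25.9)² = 53.96²; (x − 57.5)² + (y + 131.5)² = 128.79²; (x − 126.5)² + (y − 47.0)² = 225.16².
Subtracting the K equation from the L and M equations removes the quadratic terms:
216.0 x − 211.2 y = 3702.26
354.0 x + 145.8 y = -32795.15
Solving the 2×2 system: x ≈ -60.1, y ≈ -79.0 km.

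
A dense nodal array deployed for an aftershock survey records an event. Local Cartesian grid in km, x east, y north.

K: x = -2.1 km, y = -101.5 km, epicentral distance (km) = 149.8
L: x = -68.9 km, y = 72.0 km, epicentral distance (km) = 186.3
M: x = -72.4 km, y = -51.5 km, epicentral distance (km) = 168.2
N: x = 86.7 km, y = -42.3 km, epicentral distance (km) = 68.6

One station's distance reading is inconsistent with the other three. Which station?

L

Solve using three stations at a time. Using K, M, N (subtract circle equations pairwise → linear system) gives (x, y) ≈ (77.1, 25.7).
Distances from that point to each station vs reported:
  K: calculated 149.8 vs reported 149.8 → residual 0.0 km
  L: calculated 153.1 vs reported 186.3 → residual 33.2 km
  M: calculated 168.2 vs reported 168.2 → residual 0.0 km
  N: calculated 68.7 vs reported 68.6 → residual 0.1 km
K, M, N are mutually consistent (residuals ≈ 0); L is off by 33.2 km.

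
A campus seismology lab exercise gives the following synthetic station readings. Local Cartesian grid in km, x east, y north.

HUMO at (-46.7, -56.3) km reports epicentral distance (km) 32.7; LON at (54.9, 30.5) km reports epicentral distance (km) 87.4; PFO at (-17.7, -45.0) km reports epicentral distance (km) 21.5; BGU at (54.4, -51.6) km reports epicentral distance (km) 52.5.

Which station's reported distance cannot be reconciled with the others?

HUMO

Solve using three stations at a time. Using LON, PFO, BGU (subtract circle equations pairwise → linear system) gives (x, y) ≈ (3.2, -40.0).
Distances from that point to each station vs reported:
  HUMO: calculated 52.5 vs reported 32.7 → residual 19.8 km
  LON: calculated 87.4 vs reported 87.4 → residual 0.0 km
  PFO: calculated 21.5 vs reported 21.5 → residual 0.0 km
  BGU: calculated 52.5 vs reported 52.5 → residual 0.0 km
LON, PFO, BGU are mutually consistent (residuals ≈ 0); HUMO is off by 19.8 km.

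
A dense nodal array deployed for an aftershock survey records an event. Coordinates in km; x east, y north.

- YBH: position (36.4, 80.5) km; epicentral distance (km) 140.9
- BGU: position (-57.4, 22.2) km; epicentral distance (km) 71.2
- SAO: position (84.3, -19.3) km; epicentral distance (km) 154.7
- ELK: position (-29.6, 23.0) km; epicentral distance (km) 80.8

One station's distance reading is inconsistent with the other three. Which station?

Solve using three stations at a time. Using BGU, SAO, ELK (subtract circle equations pairwise → linear system) gives (x, y) ≈ (-67.7, -48.4).
Distances from that point to each station vs reported:
  YBH: calculated 165.7 vs reported 140.9 → residual 24.8 km
  BGU: calculated 71.3 vs reported 71.2 → residual 0.1 km
  SAO: calculated 154.8 vs reported 154.7 → residual 0.1 km
  ELK: calculated 80.9 vs reported 80.8 → residual 0.1 km
BGU, SAO, ELK are mutually consistent (residuals ≈ 0); YBH is off by 24.8 km.

YBH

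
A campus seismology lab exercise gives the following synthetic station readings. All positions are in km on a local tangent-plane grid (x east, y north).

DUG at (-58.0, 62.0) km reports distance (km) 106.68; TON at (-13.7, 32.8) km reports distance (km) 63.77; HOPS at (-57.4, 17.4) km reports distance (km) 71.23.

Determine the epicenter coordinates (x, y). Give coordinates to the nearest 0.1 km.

Circle about each station: (x + 58.0)² + (y − 62.0)² = 106.68²; (x + 13.7)² + (y − 32.8)² = 63.77²; (x + 57.4)² + (y − 17.4)² = 71.23².
Subtracting the DUG equation from the TON and HOPS equations removes the quadratic terms:
88.6 x − 58.4 y = 1369.54
1.2 x − 89.2 y = 2696.43
Solving the 2×2 system: x ≈ -4.5, y ≈ -30.3 km.

x ≈ -4.5 km, y ≈ -30.3 km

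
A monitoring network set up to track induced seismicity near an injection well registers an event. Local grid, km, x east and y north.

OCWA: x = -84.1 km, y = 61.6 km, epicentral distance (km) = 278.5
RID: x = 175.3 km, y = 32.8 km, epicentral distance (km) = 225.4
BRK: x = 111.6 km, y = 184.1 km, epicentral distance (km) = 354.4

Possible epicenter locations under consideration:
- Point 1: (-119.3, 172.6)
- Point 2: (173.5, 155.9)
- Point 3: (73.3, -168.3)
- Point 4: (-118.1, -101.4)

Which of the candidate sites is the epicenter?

For each candidate, compare |candidate − station| to the reported distance:
Point 1: residuals OCWA 162.1, RID 100.7, BRK 123.2 → max 162.1 km
Point 2: residuals OCWA 4.2, RID 102.3, BRK 286.4 → max 286.4 km
Point 3: residuals OCWA 0.1, RID 0.1, BRK 0.1 → max 0.1 km
Point 4: residuals OCWA 112.0, RID 97.2, BRK 12.0 → max 112.0 km
Only Point 3 has all residuals ≈ 0.

Point 3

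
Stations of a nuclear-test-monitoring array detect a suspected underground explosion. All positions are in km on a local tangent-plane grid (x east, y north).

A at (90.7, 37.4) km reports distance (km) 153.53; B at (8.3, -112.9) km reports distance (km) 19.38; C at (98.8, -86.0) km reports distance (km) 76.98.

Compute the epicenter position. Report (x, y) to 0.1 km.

Circle about each station: (x − 90.7)² + (y − 37.4)² = 153.53²; (x − 8.3)² + (y + 112.9)² = 19.38²; (x − 98.8)² + (y + 86.0)² = 76.98².
Subtracting pairs of circle equations eliminates x²+y² and gives linear equations (the radical axes):
-164.8 x − 300.6 y = 26385.93
16.2 x − 246.8 y = 25177.73
Solving the 2×2 system: x ≈ 23.2, y ≈ -100.5 km.

x ≈ 23.2 km, y ≈ -100.5 km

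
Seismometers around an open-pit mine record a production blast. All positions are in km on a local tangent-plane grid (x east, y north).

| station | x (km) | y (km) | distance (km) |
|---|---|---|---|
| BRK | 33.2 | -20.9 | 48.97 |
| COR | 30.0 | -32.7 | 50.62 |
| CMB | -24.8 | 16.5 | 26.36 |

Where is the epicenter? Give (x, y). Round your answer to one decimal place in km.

Circle about each station: (x − 33.2)² + (y + 20.9)² = 48.97²; (x − 30.0)² + (y + 32.7)² = 50.62²; (x + 24.8)² + (y − 16.5)² = 26.36².
Subtracting the BRK equation from the COR and CMB equations removes the quadratic terms:
-6.4 x − 23.6 y = 265.92
-116.0 x + 74.8 y = 1051.45
Solving the 2×2 system: x ≈ -13.9, y ≈ -7.5 km.

-13.9 km east, -7.5 km north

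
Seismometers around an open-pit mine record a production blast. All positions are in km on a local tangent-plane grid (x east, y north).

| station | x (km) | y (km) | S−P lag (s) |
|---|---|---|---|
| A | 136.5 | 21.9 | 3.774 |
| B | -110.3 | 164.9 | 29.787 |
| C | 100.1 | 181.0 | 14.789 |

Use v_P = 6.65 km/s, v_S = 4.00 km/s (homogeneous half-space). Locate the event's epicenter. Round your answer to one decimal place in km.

Distance from S−P lag: d = Δt · v_P v_S / (v_P − v_S) = Δt · (6.65·4.00)/(6.65−4.00) ≈ 10.0377·Δt.
So d_A = 37.88, d_B = 298.99, d_C = 148.45 km.
Circle about each station: (x − 136.5)² + (y − 21.9)² = 37.88²; (x + 110.3)² + (y − 164.9)² = 298.99²; (x − 100.1)² + (y − 181.0)² = 148.45².
Subtracting pairs of circle equations eliminates x²+y² and gives linear equations (the radical axes):
-493.6 x + 286.0 y = -67713.89
-72.8 x + 318.2 y = 3066.64
Solving the 2×2 system: x ≈ 164.6, y ≈ 47.3 km.
Check against A (with the unrounded x, y): √((x − 136.5)²+(y − 21.9)²) = 37.86 ≈ 37.88 km. ✓

(164.6, 47.3)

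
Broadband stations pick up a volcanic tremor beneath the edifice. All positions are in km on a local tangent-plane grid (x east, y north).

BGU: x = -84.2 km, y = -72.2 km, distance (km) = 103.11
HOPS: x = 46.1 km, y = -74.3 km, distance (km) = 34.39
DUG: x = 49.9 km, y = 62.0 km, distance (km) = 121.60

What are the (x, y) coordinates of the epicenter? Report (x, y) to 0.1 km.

17.5 km east, -55.2 km north

Circle about each station: (x + 84.2)² + (y + 72.2)² = 103.11²; (x − 46.1)² + (y + 74.3)² = 34.39²; (x − 49.9)² + (y − 62.0)² = 121.60².
Subtracting the BGU equation from the HOPS and DUG equations removes the quadratic terms:
260.6 x − 4.2 y = 4792.22
268.2 x + 268.4 y = -10123.36
Solving the 2×2 system: x ≈ 17.5, y ≈ -55.2 km.
Check against BGU (with the unrounded x, y): √((x + 84.2)²+(y + 72.2)²) = 103.11 ≈ 103.11 km. ✓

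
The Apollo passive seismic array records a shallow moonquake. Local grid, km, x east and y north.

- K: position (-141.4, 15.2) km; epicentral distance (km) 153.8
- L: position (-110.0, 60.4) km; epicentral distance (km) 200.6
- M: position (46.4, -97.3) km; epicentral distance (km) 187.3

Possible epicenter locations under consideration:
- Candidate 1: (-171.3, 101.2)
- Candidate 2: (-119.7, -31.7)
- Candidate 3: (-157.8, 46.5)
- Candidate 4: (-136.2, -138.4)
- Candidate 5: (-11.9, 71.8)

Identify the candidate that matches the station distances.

For each candidate, compare |candidate − station| to the reported distance:
Candidate 1: residuals K 62.8, L 127.0, M 107.3 → max 127.0 km
Candidate 2: residuals K 102.1, L 108.0, M 8.7 → max 108.0 km
Candidate 3: residuals K 118.5, L 150.8, M 62.5 → max 150.8 km
Candidate 4: residuals K 0.1, L 0.1, M 0.1 → max 0.1 km
Candidate 5: residuals K 12.5, L 101.8, M 8.4 → max 101.8 km
Only Candidate 4 has all residuals ≈ 0.

Candidate 4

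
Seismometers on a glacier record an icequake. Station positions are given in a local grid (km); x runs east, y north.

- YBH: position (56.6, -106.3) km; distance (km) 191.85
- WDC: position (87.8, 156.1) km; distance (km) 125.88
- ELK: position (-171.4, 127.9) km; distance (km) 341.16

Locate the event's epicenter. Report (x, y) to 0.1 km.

Circle about each station: (x − 56.6)² + (y + 106.3)² = 191.85²; (x − 87.8)² + (y − 156.1)² = 125.88²; (x + 171.4)² + (y − 127.9)² = 341.16².
Subtracting the YBH equation from the WDC and ELK equations removes the quadratic terms:
62.4 x + 524.8 y = 38533.45
-456.0 x + 468.4 y = -48350.60
Solving the 2×2 system: x ≈ 161.7, y ≈ 54.2 km.
Check against YBH (with the unrounded x, y): √((x − 56.6)²+(y + 106.3)²) = 191.85 ≈ 191.85 km. ✓

(161.7, 54.2)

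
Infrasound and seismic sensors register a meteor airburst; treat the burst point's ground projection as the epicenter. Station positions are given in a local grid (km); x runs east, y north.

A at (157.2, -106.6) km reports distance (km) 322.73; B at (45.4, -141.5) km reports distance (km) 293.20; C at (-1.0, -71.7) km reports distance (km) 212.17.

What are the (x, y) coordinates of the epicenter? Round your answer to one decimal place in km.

x ≈ -60.0 km, y ≈ 132.1 km

Circle about each station: (x − 157.2)² + (y + 106.6)² = 322.73²; (x − 45.4)² + (y + 141.5)² = 293.20²; (x + 1.0)² + (y + 71.7)² = 212.17².
Subtracting the A equation from the B and C equations removes the quadratic terms:
-223.6 x − 69.8 y = 4196.42
-316.4 x + 69.8 y = 28205.03
Solving the 2×2 system: x ≈ -60.0, y ≈ 132.1 km.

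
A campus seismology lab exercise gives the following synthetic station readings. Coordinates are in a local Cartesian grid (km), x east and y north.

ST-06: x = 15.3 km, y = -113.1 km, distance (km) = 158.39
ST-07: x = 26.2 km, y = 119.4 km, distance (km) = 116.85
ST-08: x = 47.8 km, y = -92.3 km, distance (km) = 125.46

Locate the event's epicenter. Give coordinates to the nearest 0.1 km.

(94.1, 24.3)

Circle about each station: (x − 15.3)² + (y + 113.1)² = 158.39²; (x − 26.2)² + (y − 119.4)² = 116.85²; (x − 47.8)² + (y + 92.3)² = 125.46².
Subtracting the ST-06 equation from the ST-07 and ST-08 equations removes the quadratic terms:
21.8 x + 465.0 y = 13350.57
65.0 x + 41.6 y = 7125.61
Solving the 2×2 system: x ≈ 94.1, y ≈ 24.3 km.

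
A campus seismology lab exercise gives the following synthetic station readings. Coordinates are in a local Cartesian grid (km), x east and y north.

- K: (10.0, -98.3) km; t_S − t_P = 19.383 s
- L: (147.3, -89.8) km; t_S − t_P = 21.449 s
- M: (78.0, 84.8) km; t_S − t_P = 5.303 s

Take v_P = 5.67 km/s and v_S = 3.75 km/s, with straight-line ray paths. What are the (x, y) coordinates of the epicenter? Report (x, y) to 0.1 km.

Distance from S−P lag: d = Δt · v_P v_S / (v_P − v_S) = Δt · (5.67·3.75)/(5.67−3.75) ≈ 11.0742·Δt.
So d_K = 214.65, d_L = 237.53, d_M = 58.73 km.
Circle about each station: (x − 10.0)² + (y + 98.3)² = 214.65²; (x − 147.3)² + (y + 89.8)² = 237.53²; (x − 78.0)² + (y − 84.8)² = 58.73².
Subtracting the K equation from the L and M equations removes the quadratic terms:
274.6 x + 17.0 y = 9652.56
136.0 x + 366.2 y = 46137.56
Solving the 2×2 system: x ≈ 28.0, y ≈ 115.6 km.
Check against K (with the unrounded x, y): √((x − 10.0)²+(y + 98.3)²) = 214.65 ≈ 214.65 km. ✓

28.0 km east, 115.6 km north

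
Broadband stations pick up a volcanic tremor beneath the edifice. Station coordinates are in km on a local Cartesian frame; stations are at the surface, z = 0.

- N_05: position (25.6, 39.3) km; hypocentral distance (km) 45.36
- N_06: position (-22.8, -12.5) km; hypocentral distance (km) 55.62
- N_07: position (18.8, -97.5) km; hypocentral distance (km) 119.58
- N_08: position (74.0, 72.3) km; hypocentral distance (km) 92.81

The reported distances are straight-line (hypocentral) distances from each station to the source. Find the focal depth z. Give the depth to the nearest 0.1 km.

35.4 km

Each station gives a sphere (x−x_i)² + (y−y_i)² + z² = d_i² (stations at z=0).
Subtracting the N_05 sphere from N_06 and N_07: z² cancels, leaving linear equations in x and y:
-96.8 x − 103.6 y = -2559.81
-13.6 x − 273.6 y = -4582.01
Solving: x ≈ 9.000, y ≈ 16.300 km (keep extra digits for the depth step; rounded: 9.0, 16.3).
Then from the N_05 sphere: z² = 45.36² − (x − 25.6)² − (y − 39.3)² with x = 9.000, y = 16.300, so z ≈ 35.397 ≈ 35.4 km.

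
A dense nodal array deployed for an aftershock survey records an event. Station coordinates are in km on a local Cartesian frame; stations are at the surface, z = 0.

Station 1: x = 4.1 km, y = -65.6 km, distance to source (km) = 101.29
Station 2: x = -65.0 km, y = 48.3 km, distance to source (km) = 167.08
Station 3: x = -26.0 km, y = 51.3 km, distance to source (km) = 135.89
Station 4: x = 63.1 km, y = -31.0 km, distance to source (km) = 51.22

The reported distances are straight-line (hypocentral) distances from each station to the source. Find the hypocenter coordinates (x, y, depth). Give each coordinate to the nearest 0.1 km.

Each station gives a sphere (x−x_i)² + (y−y_i)² + z² = d_i² (stations at z=0).
Subtracting the Station 1 sphere from Station 2 and Station 3: z² cancels, leaving linear equations in x and y:
-138.2 x + 227.8 y = -15418.34
-60.2 x + 233.8 y = -9218.91
Solving: x ≈ 80.911, y ≈ -18.598 km (keep extra digits for the depth step; rounded: 80.9, -18.6).
Then from the Station 1 sphere: z² = 101.29² − (x − 4.1)² − (y + 65.6)² with x = 80.911, y = -18.598, so z ≈ 46.374 ≈ 46.4 km.

x ≈ 80.9 km, y ≈ -18.6 km, depth ≈ 46.4 km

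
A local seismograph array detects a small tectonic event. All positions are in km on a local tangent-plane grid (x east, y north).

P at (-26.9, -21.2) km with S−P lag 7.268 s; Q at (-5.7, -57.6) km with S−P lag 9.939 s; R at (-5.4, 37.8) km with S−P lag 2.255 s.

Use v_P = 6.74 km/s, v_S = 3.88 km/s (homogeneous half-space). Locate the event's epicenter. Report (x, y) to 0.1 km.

Distance from S−P lag: d = Δt · v_P v_S / (v_P − v_S) = Δt · (6.74·3.88)/(6.74−3.88) ≈ 9.1438·Δt.
So d_P = 66.46, d_Q = 90.88, d_R = 20.62 km.
Circle about each station: (x + 26.9)² + (y + 21.2)² = 66.46²; (x + 5.7)² + (y + 57.6)² = 90.88²; (x + 5.4)² + (y − 37.8)² = 20.62².
Subtracting pairs of circle equations eliminates x²+y² and gives linear equations (the radical axes):
42.4 x − 72.8 y = -1665.04
43.0 x + 118.0 y = 4276.70
Solving the 2×2 system: x ≈ 14.1, y ≈ 31.1 km.

14.1 km east, 31.1 km north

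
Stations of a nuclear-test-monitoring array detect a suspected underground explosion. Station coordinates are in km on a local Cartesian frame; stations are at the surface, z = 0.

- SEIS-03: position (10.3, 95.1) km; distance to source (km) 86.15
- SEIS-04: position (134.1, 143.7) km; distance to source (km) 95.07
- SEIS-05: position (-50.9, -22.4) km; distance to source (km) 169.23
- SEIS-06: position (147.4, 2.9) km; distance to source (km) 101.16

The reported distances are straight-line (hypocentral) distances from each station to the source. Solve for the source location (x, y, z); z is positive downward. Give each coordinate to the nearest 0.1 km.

(84.2, 72.2, 37.9)

Each station gives a sphere (x−x_i)² + (y−y_i)² + z² = d_i² (stations at z=0).
Subtracting the SEIS-03 sphere from SEIS-04 and SEIS-05: z² cancels, leaving linear equations in x and y:
247.6 x + 97.2 y = 27865.92
-122.4 x − 235.0 y = -27274.50
Solving: x ≈ 84.198, y ≈ 72.207 km (keep extra digits for the depth step; rounded: 84.2, 72.2).
Then from the SEIS-03 sphere: z² = 86.15² − (x − 10.3)² − (y − 95.1)² with x = 84.198, y = 72.207, so z ≈ 37.905 ≈ 37.9 km.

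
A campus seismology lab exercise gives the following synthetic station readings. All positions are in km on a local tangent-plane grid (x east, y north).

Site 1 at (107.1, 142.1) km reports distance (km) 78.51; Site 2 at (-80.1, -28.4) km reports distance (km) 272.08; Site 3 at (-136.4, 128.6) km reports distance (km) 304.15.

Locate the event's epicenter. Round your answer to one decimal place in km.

x ≈ 165.2 km, y ≈ 89.3 km

Circle about each station: (x − 107.1)² + (y − 142.1)² = 78.51²; (x + 80.1)² + (y + 28.4)² = 272.08²; (x + 136.4)² + (y − 128.6)² = 304.15².
Subtracting pairs of circle equations eliminates x²+y² and gives linear equations (the radical axes):
-374.4 x − 341.0 y = -92303.96
-487.0 x − 27.0 y = -82863.30
Solving the 2×2 system: x ≈ 165.2, y ≈ 89.3 km.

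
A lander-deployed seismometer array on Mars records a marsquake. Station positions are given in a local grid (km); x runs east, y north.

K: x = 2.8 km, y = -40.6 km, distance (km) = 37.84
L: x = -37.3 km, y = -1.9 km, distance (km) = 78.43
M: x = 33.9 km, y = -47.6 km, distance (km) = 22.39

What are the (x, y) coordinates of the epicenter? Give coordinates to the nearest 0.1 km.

Circle about each station: (x − 2.8)² + (y + 40.6)² = 37.84²; (x + 37.3)² + (y + 1.9)² = 78.43²; (x − 33.9)² + (y + 47.6)² = 22.39².
Subtracting pairs of circle equations eliminates x²+y² and gives linear equations (the radical axes):
-80.2 x + 77.4 y = -4980.70
62.2 x − 14.0 y = 2689.32
Solving the 2×2 system: x ≈ 37.5, y ≈ -25.5 km.
Check against K (with the unrounded x, y): √((x − 2.8)²+(y + 40.6)²) = 37.84 ≈ 37.84 km. ✓

37.5 km east, -25.5 km north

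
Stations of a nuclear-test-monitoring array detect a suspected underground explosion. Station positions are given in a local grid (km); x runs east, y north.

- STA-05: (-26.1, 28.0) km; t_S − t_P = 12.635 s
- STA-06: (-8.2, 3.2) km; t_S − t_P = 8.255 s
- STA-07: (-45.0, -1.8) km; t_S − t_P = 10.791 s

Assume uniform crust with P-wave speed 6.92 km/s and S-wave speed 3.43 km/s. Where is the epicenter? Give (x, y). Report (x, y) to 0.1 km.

Distance from S−P lag: d = Δt · v_P v_S / (v_P − v_S) = Δt · (6.92·3.43)/(6.92−3.43) ≈ 6.8010·Δt.
So d_STA-05 = 85.93, d_STA-06 = 56.14, d_STA-07 = 73.39 km.
Circle about each station: (x + 26.1)² + (y − 28.0)² = 85.93²; (x + 8.2)² + (y − 3.2)² = 56.14²; (x + 45.0)² + (y + 1.8)² = 73.39².
Subtracting pairs of circle equations eliminates x²+y² and gives linear equations (the radical axes):
35.8 x − 49.6 y = 2844.54
-37.8 x − 59.6 y = 2560.90
Solving the 2×2 system: x ≈ 10.6, y ≈ -49.7 km.
Check against STA-05 (with the unrounded x, y): √((x + 26.1)²+(y − 28.0)²) = 85.93 ≈ 85.93 km. ✓

x ≈ 10.6 km, y ≈ -49.7 km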